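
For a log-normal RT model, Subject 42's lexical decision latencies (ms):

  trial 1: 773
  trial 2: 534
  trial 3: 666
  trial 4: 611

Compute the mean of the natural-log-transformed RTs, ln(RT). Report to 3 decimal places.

ln(RT): 6.6503, 6.2804, 6.5013, 6.4151
Σ ln(RT) = 25.8471
Mean = 25.8471/4 = 6.46177

6.462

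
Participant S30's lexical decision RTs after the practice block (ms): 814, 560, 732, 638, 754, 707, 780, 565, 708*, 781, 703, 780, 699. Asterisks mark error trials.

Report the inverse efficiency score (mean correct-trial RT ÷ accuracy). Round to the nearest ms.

Correct trials (n=12): 814, 560, 732, 638, 754, 707, 780, 565, 781, 703, 780, 699
Mean correct RT = 8513/12 = 709.4167 ms
Proportion correct = 12/13
IES = 709.4167 / (12/13) = 768.535 ms

769 ms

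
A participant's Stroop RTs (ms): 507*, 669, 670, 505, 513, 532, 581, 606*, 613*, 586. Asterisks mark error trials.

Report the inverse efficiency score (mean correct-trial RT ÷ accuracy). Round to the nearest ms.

828 ms

Correct trials (n=7): 669, 670, 505, 513, 532, 581, 586
Mean correct RT = 4056/7 = 579.4286 ms
Proportion correct = 7/10
IES = 579.4286 / (7/10) = 827.755 ms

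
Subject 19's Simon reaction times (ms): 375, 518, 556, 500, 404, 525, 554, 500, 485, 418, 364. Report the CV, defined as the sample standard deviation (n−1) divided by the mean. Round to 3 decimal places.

0.148

n = 11, Σ = 5199, M = 472.6364
Σ(x−M)² = 49050.545; s = √(49050.545/10) = 70.0361
CV = 70.0361 / 472.6364 = 0.14818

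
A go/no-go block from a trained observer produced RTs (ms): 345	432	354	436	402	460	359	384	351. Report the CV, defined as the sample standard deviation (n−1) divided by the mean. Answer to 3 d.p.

0.110

n = 9, Σ = 3523, M = 391.4444
Σ(x−M)² = 14744.222; s = √(14744.222/8) = 42.9305
CV = 42.9305 / 391.4444 = 0.10967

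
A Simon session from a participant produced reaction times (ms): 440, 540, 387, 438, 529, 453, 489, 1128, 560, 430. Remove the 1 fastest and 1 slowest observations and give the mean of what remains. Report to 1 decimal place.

Sorted: 387, 430, 438, 440, 453, 489, 529, 540, 560, 1128
Drop lowest 1 (387) and highest 1 (1128)
Remaining (n=8): Σ = 3879, mean = 3879/8 = 484.875

484.9 ms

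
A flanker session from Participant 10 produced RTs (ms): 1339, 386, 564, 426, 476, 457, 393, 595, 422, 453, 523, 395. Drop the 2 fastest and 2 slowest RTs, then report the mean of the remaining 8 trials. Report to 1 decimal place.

Sorted: 386, 393, 395, 422, 426, 453, 457, 476, 523, 564, 595, 1339
Drop lowest 2 (386, 393) and highest 2 (595, 1339)
Remaining (n=8): Σ = 3716, mean = 3716/8 = 464.500

464.5 ms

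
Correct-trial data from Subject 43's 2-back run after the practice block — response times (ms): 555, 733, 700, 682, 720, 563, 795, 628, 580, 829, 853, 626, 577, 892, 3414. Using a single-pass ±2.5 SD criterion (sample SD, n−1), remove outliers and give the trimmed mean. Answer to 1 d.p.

n = 15, ΣRT = 13147, M = 876.467
Σ(x−M)² = 7066423.73; s = √(7066423.73/14) = 710.454
Cutoffs: 876.467 ± 2.5·710.454 → [-899.7, 2652.6]
Outside: 3414 → excluded.
Retained (n=14): Σ = 9733, mean = 9733/14 = 695.214

695.2 ms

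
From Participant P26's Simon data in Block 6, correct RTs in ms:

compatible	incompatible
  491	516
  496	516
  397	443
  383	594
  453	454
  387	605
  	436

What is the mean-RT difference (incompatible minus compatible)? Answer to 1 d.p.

M(compatible) = 2607/6 = 434.500
M(incompatible) = 3564/7 = 509.143
Difference = 509.143 − 434.500 = 74.643 ms

74.6 ms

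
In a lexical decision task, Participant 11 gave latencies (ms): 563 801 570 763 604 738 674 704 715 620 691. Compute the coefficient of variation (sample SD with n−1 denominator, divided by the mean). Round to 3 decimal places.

n = 11, Σ = 7443, M = 676.6364
Σ(x−M)² = 61892.545; s = √(61892.545/10) = 78.6718
CV = 78.6718 / 676.6364 = 0.11627

0.116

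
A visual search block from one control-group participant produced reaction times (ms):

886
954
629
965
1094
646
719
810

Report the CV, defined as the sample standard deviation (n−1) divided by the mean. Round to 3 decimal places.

n = 8, Σ = 6703, M = 837.8750
Σ(x−M)² = 192914.875; s = √(192914.875/7) = 166.0098
CV = 166.0098 / 837.8750 = 0.19813

0.198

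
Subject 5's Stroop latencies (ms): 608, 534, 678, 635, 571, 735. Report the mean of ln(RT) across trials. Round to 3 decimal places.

ln(RT): 6.4102, 6.2804, 6.5191, 6.4536, 6.3474, 6.5999
Σ ln(RT) = 38.6106
Mean = 38.6106/6 = 6.43510

6.435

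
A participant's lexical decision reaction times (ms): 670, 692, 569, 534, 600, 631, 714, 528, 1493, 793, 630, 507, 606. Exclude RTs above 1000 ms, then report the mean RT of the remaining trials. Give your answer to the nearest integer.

623 ms

Excluded: 1493
Retained (n=12): Σ = 7474
Mean = 7474/12 = 622.8333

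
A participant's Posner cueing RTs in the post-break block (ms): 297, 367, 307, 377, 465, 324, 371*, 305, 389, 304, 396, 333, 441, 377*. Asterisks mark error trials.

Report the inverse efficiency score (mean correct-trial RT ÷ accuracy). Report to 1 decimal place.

418.5 ms

Correct trials (n=12): 297, 367, 307, 377, 465, 324, 305, 389, 304, 396, 333, 441
Mean correct RT = 4305/12 = 358.7500 ms
Proportion correct = 12/14
IES = 358.7500 / (12/14) = 418.542 ms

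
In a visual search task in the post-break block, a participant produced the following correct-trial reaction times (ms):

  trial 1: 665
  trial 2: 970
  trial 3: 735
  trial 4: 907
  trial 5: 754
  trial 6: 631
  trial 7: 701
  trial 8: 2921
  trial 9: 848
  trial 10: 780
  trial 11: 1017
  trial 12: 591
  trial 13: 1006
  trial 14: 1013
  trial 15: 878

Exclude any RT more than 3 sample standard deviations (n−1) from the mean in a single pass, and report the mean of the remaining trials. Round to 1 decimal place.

n = 15, ΣRT = 14417, M = 961.133
Σ(x−M)² = 4399821.73; s = √(4399821.73/14) = 560.601
Cutoffs: 961.133 ± 3·560.601 → [-720.7, 2642.9]
Outside: 2921 → excluded.
Retained (n=14): Σ = 11496, mean = 11496/14 = 821.143

821.1 ms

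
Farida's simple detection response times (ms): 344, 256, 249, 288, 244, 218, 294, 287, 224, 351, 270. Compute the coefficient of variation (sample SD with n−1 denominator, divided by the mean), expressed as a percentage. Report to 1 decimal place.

15.9%

n = 11, Σ = 3025, M = 275.0000
Σ(x−M)² = 19084.000; s = √(19084.000/10) = 43.6852
CV = 43.6852 / 275.0000 = 0.15886 = 15.886%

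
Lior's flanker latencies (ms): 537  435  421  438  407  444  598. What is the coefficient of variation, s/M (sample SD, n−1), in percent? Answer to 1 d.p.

15.1%

n = 7, Σ = 3280, M = 468.5714
Σ(x−M)² = 30153.714; s = √(30153.714/6) = 70.8916
CV = 70.8916 / 468.5714 = 0.15129 = 15.129%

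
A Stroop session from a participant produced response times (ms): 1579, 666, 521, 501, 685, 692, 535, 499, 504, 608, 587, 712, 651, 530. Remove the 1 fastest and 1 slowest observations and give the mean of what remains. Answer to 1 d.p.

Sorted: 499, 501, 504, 521, 530, 535, 587, 608, 651, 666, 685, 692, 712, 1579
Drop lowest 1 (499) and highest 1 (1579)
Remaining (n=12): Σ = 7192, mean = 7192/12 = 599.333

599.3 ms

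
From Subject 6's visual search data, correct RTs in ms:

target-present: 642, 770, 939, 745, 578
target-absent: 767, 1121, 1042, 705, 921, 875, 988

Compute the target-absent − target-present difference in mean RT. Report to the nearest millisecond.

M(target-present) = 3674/5 = 734.800
M(target-absent) = 6419/7 = 917.000
Difference = 917.000 − 734.800 = 182.200 ms

182 ms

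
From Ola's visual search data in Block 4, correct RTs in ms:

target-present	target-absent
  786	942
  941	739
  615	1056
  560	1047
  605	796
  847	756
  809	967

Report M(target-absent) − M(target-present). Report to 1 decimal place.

162.9 ms

M(target-present) = 5163/7 = 737.571
M(target-absent) = 6303/7 = 900.429
Difference = 900.429 − 737.571 = 162.857 ms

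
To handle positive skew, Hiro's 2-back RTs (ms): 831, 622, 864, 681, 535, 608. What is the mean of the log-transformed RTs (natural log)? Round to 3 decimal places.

ln(RT): 6.7226, 6.4329, 6.7616, 6.5236, 6.2823, 6.4102
Σ ln(RT) = 39.1331
Mean = 39.1331/6 = 6.52219

6.522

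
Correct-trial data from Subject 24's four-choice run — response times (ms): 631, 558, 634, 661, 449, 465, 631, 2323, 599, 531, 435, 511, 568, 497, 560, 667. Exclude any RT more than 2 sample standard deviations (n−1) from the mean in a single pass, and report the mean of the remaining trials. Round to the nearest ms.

560 ms

n = 16, ΣRT = 10720, M = 670.000
Σ(x−M)² = 2997548.00; s = √(2997548.00/15) = 447.031
Cutoffs: 670.000 ± 2·447.031 → [-224.1, 1564.1]
Outside: 2323 → excluded.
Retained (n=15): Σ = 8397, mean = 8397/15 = 559.800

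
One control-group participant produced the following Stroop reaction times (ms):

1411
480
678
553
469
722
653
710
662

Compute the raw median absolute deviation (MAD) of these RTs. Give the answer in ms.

60 ms

Sorted: 469, 480, 553, 653, 662, 678, 710, 722, 1411 → median = 662
|x − 662|: 749, 182, 16, 109, 193, 60, 9, 48, 0
Sorted deviations: 0, 9, 16, 48, 60, 109, 182, 193, 749 → MAD = 60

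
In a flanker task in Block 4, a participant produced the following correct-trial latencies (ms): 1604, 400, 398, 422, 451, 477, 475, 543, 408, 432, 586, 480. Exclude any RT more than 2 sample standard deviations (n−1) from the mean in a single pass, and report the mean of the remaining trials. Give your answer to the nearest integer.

461 ms

n = 12, ΣRT = 6676, M = 556.333
Σ(x−M)² = 1233510.67; s = √(1233510.67/11) = 334.869
Cutoffs: 556.333 ± 2·334.869 → [-113.4, 1226.1]
Outside: 1604 → excluded.
Retained (n=11): Σ = 5072, mean = 5072/11 = 461.091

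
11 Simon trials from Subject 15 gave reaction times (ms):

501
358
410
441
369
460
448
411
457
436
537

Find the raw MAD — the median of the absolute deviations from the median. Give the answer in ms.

Sorted: 358, 369, 410, 411, 436, 441, 448, 457, 460, 501, 537 → median = 441
|x − 441|: 60, 83, 31, 0, 72, 19, 7, 30, 16, 5, 96
Sorted deviations: 0, 5, 7, 16, 19, 30, 31, 60, 72, 83, 96 → MAD = 30

30 ms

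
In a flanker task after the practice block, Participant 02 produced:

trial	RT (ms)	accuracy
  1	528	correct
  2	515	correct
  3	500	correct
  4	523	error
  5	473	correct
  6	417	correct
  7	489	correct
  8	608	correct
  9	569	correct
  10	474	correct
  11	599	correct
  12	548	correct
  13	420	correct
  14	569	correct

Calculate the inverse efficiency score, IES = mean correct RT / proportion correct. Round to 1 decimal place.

555.8 ms

Correct trials (n=13): 528, 515, 500, 473, 417, 489, 608, 569, 474, 599, 548, 420, 569
Mean correct RT = 6709/13 = 516.0769 ms
Proportion correct = 13/14
IES = 516.0769 / (13/14) = 555.775 ms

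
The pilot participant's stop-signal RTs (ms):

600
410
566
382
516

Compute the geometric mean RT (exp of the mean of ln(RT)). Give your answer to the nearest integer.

487 ms

ln(RT): 6.3969, 6.0162, 6.3386, 5.9454, 6.2461
Mean ln(RT) = 30.9432/5 = 6.18864
Geometric mean = exp(6.18864) = 487.18 ms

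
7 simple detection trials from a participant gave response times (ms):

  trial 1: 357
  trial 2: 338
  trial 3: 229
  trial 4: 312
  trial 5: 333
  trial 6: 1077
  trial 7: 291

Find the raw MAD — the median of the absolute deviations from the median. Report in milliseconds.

Sorted: 229, 291, 312, 333, 338, 357, 1077 → median = 333
|x − 333|: 24, 5, 104, 21, 0, 744, 42
Sorted deviations: 0, 5, 21, 24, 42, 104, 744 → MAD = 24

24 ms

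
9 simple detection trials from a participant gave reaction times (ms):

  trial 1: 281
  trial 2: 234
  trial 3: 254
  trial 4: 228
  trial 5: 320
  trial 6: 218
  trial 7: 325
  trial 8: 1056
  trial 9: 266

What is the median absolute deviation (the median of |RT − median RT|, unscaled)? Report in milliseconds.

Sorted: 218, 228, 234, 254, 266, 281, 320, 325, 1056 → median = 266
|x − 266|: 15, 32, 12, 38, 54, 48, 59, 790, 0
Sorted deviations: 0, 12, 15, 32, 38, 48, 54, 59, 790 → MAD = 38

38 ms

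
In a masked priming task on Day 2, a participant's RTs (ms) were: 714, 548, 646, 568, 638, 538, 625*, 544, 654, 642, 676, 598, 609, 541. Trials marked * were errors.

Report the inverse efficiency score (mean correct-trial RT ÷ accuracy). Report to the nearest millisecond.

Correct trials (n=13): 714, 548, 646, 568, 638, 538, 544, 654, 642, 676, 598, 609, 541
Mean correct RT = 7916/13 = 608.9231 ms
Proportion correct = 13/14
IES = 608.9231 / (13/14) = 655.763 ms

656 ms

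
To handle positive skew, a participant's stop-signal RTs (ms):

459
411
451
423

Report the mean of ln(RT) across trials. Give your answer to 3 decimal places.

6.077

ln(RT): 6.1291, 6.0186, 6.1115, 6.0474
Σ ln(RT) = 24.3065
Mean = 24.3065/4 = 6.07662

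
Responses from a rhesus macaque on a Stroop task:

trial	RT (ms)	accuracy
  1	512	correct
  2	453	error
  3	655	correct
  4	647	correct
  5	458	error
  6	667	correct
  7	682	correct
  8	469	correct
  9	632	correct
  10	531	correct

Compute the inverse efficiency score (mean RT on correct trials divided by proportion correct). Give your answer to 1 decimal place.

Correct trials (n=8): 512, 655, 647, 667, 682, 469, 632, 531
Mean correct RT = 4795/8 = 599.3750 ms
Proportion correct = 8/10
IES = 599.3750 / (8/10) = 749.219 ms

749.2 ms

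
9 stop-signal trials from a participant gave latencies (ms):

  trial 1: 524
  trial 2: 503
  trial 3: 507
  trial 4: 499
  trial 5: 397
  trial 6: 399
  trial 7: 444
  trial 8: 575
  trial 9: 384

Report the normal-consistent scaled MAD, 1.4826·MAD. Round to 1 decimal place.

Sorted: 384, 397, 399, 444, 499, 503, 507, 524, 575 → median = 499
|x − 499| sorted: 0, 4, 8, 25, 55, 76, 100, 102, 115 → MAD = 55
Robust SD ≈ 1.4826 × 55 = 81.543

81.5 ms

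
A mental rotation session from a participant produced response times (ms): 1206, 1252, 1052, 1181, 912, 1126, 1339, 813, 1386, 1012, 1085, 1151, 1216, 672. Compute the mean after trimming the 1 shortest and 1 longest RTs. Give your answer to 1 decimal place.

1112.1 ms

Sorted: 672, 813, 912, 1012, 1052, 1085, 1126, 1151, 1181, 1206, 1216, 1252, 1339, 1386
Drop lowest 1 (672) and highest 1 (1386)
Remaining (n=12): Σ = 13345, mean = 13345/12 = 1112.083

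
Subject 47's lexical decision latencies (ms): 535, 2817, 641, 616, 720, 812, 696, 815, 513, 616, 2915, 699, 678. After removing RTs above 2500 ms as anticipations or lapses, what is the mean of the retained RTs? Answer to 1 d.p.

667.4 ms

Excluded: 2817, 2915
Retained (n=11): Σ = 7341
Mean = 7341/11 = 667.3636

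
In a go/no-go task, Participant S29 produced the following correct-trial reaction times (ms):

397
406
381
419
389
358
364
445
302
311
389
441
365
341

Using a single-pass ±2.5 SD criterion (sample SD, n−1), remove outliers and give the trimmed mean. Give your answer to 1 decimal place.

n = 14, ΣRT = 5308, M = 379.143
Σ(x−M)² = 23915.71; s = √(23915.71/13) = 42.891
Cutoffs: 379.143 ± 2.5·42.891 → [271.9, 486.4]
No RTs fall outside the cutoffs; all 14 retained. Mean = 5308/14 = 379.143

379.1 ms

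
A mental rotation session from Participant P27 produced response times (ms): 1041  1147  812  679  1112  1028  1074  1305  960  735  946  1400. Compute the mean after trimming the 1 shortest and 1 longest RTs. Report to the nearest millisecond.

Sorted: 679, 735, 812, 946, 960, 1028, 1041, 1074, 1112, 1147, 1305, 1400
Drop lowest 1 (679) and highest 1 (1400)
Remaining (n=10): Σ = 10160, mean = 10160/10 = 1016.000

1016 ms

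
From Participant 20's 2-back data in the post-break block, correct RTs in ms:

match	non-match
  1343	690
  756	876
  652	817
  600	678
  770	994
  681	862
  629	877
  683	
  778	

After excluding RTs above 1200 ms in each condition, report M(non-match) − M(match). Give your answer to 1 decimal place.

match: exclude 1343
M(match) = 5549/8 = 693.625
M(non-match) = 5794/7 = 827.714
Difference = 827.714 − 693.625 = 134.089 ms

134.1 ms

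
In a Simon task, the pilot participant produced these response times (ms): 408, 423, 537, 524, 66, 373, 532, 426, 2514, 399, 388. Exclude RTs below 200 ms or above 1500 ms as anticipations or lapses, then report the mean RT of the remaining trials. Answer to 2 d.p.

445.56 ms

Excluded: 66, 2514
Retained (n=9): Σ = 4010
Mean = 4010/9 = 445.5556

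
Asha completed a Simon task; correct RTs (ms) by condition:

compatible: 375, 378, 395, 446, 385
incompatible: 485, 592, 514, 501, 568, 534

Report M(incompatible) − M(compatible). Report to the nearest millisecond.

M(compatible) = 1979/5 = 395.800
M(incompatible) = 3194/6 = 532.333
Difference = 532.333 − 395.800 = 136.533 ms

137 ms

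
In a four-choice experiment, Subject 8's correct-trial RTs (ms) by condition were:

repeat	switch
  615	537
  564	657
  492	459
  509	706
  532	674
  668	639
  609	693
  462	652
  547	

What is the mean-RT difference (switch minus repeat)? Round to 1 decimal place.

71.8 ms

M(repeat) = 4998/9 = 555.333
M(switch) = 5017/8 = 627.125
Difference = 627.125 − 555.333 = 71.792 ms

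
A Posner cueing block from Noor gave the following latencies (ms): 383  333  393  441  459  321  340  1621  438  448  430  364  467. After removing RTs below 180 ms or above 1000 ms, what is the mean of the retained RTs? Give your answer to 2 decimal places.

401.42 ms

Excluded: 1621
Retained (n=12): Σ = 4817
Mean = 4817/12 = 401.4167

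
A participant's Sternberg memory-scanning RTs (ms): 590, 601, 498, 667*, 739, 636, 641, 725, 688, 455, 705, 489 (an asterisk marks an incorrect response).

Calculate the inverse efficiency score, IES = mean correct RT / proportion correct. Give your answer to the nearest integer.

671 ms

Correct trials (n=11): 590, 601, 498, 739, 636, 641, 725, 688, 455, 705, 489
Mean correct RT = 6767/11 = 615.1818 ms
Proportion correct = 11/12
IES = 615.1818 / (11/12) = 671.107 ms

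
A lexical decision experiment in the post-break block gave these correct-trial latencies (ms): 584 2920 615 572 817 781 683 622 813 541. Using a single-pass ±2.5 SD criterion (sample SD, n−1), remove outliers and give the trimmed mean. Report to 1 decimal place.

669.8 ms

n = 10, ΣRT = 8948, M = 894.800
Σ(x−M)² = 4650667.60; s = √(4650667.60/9) = 718.847
Cutoffs: 894.800 ± 2.5·718.847 → [-902.3, 2691.9]
Outside: 2920 → excluded.
Retained (n=9): Σ = 6028, mean = 6028/9 = 669.778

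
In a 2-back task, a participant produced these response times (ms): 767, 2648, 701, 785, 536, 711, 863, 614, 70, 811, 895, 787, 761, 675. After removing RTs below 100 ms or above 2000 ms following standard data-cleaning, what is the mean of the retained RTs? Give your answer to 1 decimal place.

742.2 ms

Excluded: 70, 2648
Retained (n=12): Σ = 8906
Mean = 8906/12 = 742.1667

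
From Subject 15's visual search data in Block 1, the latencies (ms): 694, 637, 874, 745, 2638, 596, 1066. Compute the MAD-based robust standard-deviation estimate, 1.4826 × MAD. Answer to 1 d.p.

Sorted: 596, 637, 694, 745, 874, 1066, 2638 → median = 745
|x − 745| sorted: 0, 51, 108, 129, 149, 321, 1893 → MAD = 129
Robust SD ≈ 1.4826 × 129 = 191.255

191.3 ms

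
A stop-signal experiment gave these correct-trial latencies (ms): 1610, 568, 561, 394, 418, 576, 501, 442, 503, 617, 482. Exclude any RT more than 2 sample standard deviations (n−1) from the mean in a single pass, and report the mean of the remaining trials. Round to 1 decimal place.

506.2 ms

n = 11, ΣRT = 6672, M = 606.545
Σ(x−M)² = 1156696.73; s = √(1156696.73/10) = 340.102
Cutoffs: 606.545 ± 2·340.102 → [-73.7, 1286.8]
Outside: 1610 → excluded.
Retained (n=10): Σ = 5062, mean = 5062/10 = 506.200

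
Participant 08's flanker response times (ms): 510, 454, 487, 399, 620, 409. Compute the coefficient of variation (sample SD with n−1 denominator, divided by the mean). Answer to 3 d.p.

n = 6, Σ = 2879, M = 479.8333
Σ(x−M)² = 32826.833; s = √(32826.833/5) = 81.0270
CV = 81.0270 / 479.8333 = 0.16886

0.169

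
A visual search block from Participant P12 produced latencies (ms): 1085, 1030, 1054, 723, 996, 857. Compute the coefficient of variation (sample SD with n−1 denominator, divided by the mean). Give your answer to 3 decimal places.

n = 6, Σ = 5745, M = 957.5000
Σ(x−M)² = 97397.500; s = √(97397.500/5) = 139.5690
CV = 139.5690 / 957.5000 = 0.14576

0.146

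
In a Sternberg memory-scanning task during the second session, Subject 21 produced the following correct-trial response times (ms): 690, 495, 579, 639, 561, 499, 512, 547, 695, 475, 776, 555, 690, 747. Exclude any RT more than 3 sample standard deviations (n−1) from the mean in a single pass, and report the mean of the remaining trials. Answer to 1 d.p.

604.3 ms

n = 14, ΣRT = 8460, M = 604.286
Σ(x−M)² = 130464.86; s = √(130464.86/13) = 100.179
Cutoffs: 604.286 ± 3·100.179 → [303.7, 904.8]
No RTs fall outside the cutoffs; all 14 retained. Mean = 8460/14 = 604.286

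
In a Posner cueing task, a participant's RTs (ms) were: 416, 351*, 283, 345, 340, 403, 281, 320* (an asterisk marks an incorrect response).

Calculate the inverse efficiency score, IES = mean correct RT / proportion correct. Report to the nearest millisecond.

460 ms

Correct trials (n=6): 416, 283, 345, 340, 403, 281
Mean correct RT = 2068/6 = 344.6667 ms
Proportion correct = 6/8
IES = 344.6667 / (6/8) = 459.556 ms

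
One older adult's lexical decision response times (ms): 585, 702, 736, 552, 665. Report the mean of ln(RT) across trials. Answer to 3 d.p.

ln(RT): 6.3716, 6.5539, 6.6012, 6.3135, 6.4998
Σ ln(RT) = 32.3401
Mean = 32.3401/5 = 6.46802

6.468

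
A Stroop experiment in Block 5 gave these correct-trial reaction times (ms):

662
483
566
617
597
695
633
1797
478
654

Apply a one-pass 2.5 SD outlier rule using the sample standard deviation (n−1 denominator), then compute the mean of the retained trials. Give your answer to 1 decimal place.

n = 10, ΣRT = 7182, M = 718.200
Σ(x−M)² = 1339997.60; s = √(1339997.60/9) = 385.861
Cutoffs: 718.200 ± 2.5·385.861 → [-246.5, 1682.9]
Outside: 1797 → excluded.
Retained (n=9): Σ = 5385, mean = 5385/9 = 598.333

598.3 ms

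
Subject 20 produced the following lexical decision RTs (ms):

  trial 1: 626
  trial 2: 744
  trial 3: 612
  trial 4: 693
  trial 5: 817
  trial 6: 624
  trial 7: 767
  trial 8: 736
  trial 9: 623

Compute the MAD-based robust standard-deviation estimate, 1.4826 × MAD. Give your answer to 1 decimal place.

102.3 ms

Sorted: 612, 623, 624, 626, 693, 736, 744, 767, 817 → median = 693
|x − 693| sorted: 0, 43, 51, 67, 69, 70, 74, 81, 124 → MAD = 69
Robust SD ≈ 1.4826 × 69 = 102.299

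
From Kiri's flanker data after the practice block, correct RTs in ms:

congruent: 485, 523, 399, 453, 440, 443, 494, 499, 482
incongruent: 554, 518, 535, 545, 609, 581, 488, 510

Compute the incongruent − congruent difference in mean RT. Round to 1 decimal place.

M(congruent) = 4218/9 = 468.667
M(incongruent) = 4340/8 = 542.500
Difference = 542.500 − 468.667 = 73.833 ms

73.8 ms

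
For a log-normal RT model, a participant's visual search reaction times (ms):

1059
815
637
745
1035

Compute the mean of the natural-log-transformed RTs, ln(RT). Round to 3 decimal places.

6.736

ln(RT): 6.9651, 6.7032, 6.4568, 6.6134, 6.9422
Σ ln(RT) = 33.6806
Mean = 33.6806/5 = 6.73612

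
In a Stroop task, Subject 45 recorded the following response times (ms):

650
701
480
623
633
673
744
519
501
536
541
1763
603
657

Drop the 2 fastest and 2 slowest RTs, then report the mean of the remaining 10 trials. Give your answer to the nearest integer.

614 ms

Sorted: 480, 501, 519, 536, 541, 603, 623, 633, 650, 657, 673, 701, 744, 1763
Drop lowest 2 (480, 501) and highest 2 (744, 1763)
Remaining (n=10): Σ = 6136, mean = 6136/10 = 613.600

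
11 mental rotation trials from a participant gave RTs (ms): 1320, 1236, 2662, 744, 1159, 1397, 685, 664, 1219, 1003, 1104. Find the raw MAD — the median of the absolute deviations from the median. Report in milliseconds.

Sorted: 664, 685, 744, 1003, 1104, 1159, 1219, 1236, 1320, 1397, 2662 → median = 1159
|x − 1159|: 161, 77, 1503, 415, 0, 238, 474, 495, 60, 156, 55
Sorted deviations: 0, 55, 60, 77, 156, 161, 238, 415, 474, 495, 1503 → MAD = 161

161 ms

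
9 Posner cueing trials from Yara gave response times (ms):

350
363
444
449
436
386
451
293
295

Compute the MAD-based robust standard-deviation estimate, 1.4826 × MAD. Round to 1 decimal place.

86.0 ms

Sorted: 293, 295, 350, 363, 386, 436, 444, 449, 451 → median = 386
|x − 386| sorted: 0, 23, 36, 50, 58, 63, 65, 91, 93 → MAD = 58
Robust SD ≈ 1.4826 × 58 = 85.991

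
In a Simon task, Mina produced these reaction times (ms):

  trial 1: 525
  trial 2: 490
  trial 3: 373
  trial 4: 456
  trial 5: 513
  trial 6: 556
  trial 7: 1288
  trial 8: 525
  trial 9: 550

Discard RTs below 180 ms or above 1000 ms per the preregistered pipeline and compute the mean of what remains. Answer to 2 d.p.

498.50 ms

Excluded: 1288
Retained (n=8): Σ = 3988
Mean = 3988/8 = 498.5000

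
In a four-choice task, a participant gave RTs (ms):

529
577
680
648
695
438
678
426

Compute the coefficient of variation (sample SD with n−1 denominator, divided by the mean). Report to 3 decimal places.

0.187

n = 8, Σ = 4671, M = 583.8750
Σ(x−M)² = 83822.875; s = √(83822.875/7) = 109.4290
CV = 109.4290 / 583.8750 = 0.18742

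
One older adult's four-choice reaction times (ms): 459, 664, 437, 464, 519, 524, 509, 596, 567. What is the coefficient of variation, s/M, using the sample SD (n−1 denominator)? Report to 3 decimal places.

n = 9, Σ = 4739, M = 526.5556
Σ(x−M)² = 42218.222; s = √(42218.222/8) = 72.6449
CV = 72.6449 / 526.5556 = 0.13796

0.138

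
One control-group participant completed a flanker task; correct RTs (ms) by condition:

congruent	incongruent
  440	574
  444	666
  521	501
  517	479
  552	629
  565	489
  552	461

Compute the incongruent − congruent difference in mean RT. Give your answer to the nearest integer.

M(congruent) = 3591/7 = 513.000
M(incongruent) = 3799/7 = 542.714
Difference = 542.714 − 513.000 = 29.714 ms

30 ms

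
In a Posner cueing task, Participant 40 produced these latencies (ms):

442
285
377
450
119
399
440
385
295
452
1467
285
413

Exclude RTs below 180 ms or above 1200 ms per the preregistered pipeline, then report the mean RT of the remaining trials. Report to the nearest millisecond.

384 ms

Excluded: 119, 1467
Retained (n=11): Σ = 4223
Mean = 4223/11 = 383.9091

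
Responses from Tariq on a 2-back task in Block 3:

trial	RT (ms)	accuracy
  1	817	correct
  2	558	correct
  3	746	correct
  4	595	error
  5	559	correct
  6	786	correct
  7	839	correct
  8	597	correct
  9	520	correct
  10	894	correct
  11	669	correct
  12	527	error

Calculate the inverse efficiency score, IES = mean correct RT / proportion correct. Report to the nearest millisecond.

838 ms

Correct trials (n=10): 817, 558, 746, 559, 786, 839, 597, 520, 894, 669
Mean correct RT = 6985/10 = 698.5000 ms
Proportion correct = 10/12
IES = 698.5000 / (10/12) = 838.200 ms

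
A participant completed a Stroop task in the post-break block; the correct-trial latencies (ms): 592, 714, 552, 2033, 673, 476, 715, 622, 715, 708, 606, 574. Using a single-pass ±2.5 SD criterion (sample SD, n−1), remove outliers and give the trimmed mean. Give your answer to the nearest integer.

632 ms

n = 12, ΣRT = 8980, M = 748.333
Σ(x−M)² = 1864834.67; s = √(1864834.67/11) = 411.741
Cutoffs: 748.333 ± 2.5·411.741 → [-281.0, 1777.7]
Outside: 2033 → excluded.
Retained (n=11): Σ = 6947, mean = 6947/11 = 631.545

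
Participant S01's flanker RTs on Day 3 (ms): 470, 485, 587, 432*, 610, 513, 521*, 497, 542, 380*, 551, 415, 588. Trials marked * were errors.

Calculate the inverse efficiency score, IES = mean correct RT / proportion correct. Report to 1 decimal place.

683.5 ms

Correct trials (n=10): 470, 485, 587, 610, 513, 497, 542, 551, 415, 588
Mean correct RT = 5258/10 = 525.8000 ms
Proportion correct = 10/13
IES = 525.8000 / (10/13) = 683.540 ms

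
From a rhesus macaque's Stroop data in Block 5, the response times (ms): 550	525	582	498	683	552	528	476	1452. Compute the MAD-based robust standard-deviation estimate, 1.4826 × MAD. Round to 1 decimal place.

Sorted: 476, 498, 525, 528, 550, 552, 582, 683, 1452 → median = 550
|x − 550| sorted: 0, 2, 22, 25, 32, 52, 74, 133, 902 → MAD = 32
Robust SD ≈ 1.4826 × 32 = 47.443

47.4 ms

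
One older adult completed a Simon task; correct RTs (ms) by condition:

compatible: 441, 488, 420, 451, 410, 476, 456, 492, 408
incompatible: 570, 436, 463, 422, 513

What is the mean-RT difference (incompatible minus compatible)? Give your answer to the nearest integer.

32 ms

M(compatible) = 4042/9 = 449.111
M(incompatible) = 2404/5 = 480.800
Difference = 480.800 − 449.111 = 31.689 ms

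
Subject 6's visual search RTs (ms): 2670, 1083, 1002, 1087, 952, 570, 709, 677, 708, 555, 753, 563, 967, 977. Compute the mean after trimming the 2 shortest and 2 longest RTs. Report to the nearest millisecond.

840 ms

Sorted: 555, 563, 570, 677, 708, 709, 753, 952, 967, 977, 1002, 1083, 1087, 2670
Drop lowest 2 (555, 563) and highest 2 (1087, 2670)
Remaining (n=10): Σ = 8398, mean = 8398/10 = 839.800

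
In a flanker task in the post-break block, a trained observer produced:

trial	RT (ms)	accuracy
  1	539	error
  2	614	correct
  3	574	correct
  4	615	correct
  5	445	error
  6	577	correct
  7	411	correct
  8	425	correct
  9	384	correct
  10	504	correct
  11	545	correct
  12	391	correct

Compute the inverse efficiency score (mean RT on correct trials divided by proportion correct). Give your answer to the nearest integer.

605 ms

Correct trials (n=10): 614, 574, 615, 577, 411, 425, 384, 504, 545, 391
Mean correct RT = 5040/10 = 504.0000 ms
Proportion correct = 10/12
IES = 504.0000 / (10/12) = 604.800 ms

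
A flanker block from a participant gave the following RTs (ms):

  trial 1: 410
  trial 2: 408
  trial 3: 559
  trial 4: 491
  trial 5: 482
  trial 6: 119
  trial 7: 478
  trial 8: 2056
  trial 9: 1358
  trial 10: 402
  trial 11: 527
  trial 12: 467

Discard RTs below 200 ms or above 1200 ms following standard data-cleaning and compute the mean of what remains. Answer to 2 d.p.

469.33 ms

Excluded: 119, 1358, 2056
Retained (n=9): Σ = 4224
Mean = 4224/9 = 469.3333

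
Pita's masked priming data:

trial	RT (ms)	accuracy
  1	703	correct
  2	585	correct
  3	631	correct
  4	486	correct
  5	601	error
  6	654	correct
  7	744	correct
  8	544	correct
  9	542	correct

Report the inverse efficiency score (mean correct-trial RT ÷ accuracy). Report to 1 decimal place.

687.5 ms

Correct trials (n=8): 703, 585, 631, 486, 654, 744, 544, 542
Mean correct RT = 4889/8 = 611.1250 ms
Proportion correct = 8/9
IES = 611.1250 / (8/9) = 687.516 ms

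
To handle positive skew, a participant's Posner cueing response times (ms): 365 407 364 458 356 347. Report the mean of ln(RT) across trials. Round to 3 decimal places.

ln(RT): 5.8999, 6.0088, 5.8972, 6.1269, 5.8749, 5.8493
Σ ln(RT) = 35.6570
Mean = 35.6570/6 = 5.94283

5.943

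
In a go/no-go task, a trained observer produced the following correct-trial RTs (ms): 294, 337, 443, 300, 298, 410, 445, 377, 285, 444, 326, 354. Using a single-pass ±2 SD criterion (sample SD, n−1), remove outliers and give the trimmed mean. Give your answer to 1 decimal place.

n = 12, ΣRT = 4313, M = 359.417
Σ(x−M)² = 43100.92; s = √(43100.92/11) = 62.596
Cutoffs: 359.417 ± 2·62.596 → [234.2, 484.6]
No RTs fall outside the cutoffs; all 12 retained. Mean = 4313/12 = 359.417

359.4 ms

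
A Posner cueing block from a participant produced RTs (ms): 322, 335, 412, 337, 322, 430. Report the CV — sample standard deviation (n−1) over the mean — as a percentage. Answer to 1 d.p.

13.4%

n = 6, Σ = 2158, M = 359.6667
Σ(x−M)² = 11645.333; s = √(11645.333/5) = 48.2604
CV = 48.2604 / 359.6667 = 0.13418 = 13.418%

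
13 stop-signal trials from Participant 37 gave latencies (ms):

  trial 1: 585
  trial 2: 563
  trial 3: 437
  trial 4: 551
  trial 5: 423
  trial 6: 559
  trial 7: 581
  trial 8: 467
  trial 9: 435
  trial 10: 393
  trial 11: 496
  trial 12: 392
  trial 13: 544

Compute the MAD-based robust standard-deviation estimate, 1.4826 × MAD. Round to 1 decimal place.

Sorted: 392, 393, 423, 435, 437, 467, 496, 544, 551, 559, 563, 581, 585 → median = 496
|x − 496| sorted: 0, 29, 48, 55, 59, 61, 63, 67, 73, 85, 89, 103, 104 → MAD = 63
Robust SD ≈ 1.4826 × 63 = 93.404

93.4 ms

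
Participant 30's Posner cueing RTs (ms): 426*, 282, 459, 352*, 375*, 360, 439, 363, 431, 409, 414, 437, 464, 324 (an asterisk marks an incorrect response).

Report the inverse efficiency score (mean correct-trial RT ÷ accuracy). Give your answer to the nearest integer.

507 ms

Correct trials (n=11): 282, 459, 360, 439, 363, 431, 409, 414, 437, 464, 324
Mean correct RT = 4382/11 = 398.3636 ms
Proportion correct = 11/14
IES = 398.3636 / (11/14) = 507.008 ms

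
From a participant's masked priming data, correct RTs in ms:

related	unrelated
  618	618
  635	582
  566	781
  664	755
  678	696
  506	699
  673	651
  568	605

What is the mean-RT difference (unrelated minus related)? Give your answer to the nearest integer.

M(related) = 4908/8 = 613.500
M(unrelated) = 5387/8 = 673.375
Difference = 673.375 − 613.500 = 59.875 ms

60 ms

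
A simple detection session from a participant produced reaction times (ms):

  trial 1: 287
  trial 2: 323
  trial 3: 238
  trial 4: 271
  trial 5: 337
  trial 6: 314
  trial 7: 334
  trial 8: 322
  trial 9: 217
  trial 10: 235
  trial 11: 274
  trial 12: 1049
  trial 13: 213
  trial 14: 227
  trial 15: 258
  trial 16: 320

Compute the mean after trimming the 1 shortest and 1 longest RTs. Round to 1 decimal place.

Sorted: 213, 217, 227, 235, 238, 258, 271, 274, 287, 314, 320, 322, 323, 334, 337, 1049
Drop lowest 1 (213) and highest 1 (1049)
Remaining (n=14): Σ = 3957, mean = 3957/14 = 282.643

282.6 ms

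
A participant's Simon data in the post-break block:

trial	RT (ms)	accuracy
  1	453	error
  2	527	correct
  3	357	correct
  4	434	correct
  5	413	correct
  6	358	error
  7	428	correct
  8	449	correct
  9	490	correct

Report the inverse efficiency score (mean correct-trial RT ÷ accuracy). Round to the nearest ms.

Correct trials (n=7): 527, 357, 434, 413, 428, 449, 490
Mean correct RT = 3098/7 = 442.5714 ms
Proportion correct = 7/9
IES = 442.5714 / (7/9) = 569.020 ms

569 ms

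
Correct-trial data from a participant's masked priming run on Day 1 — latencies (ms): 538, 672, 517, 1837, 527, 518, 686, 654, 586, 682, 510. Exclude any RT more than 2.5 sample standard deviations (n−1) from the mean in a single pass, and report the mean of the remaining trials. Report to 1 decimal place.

589.0 ms

n = 11, ΣRT = 7727, M = 702.455
Σ(x−M)² = 1468004.73; s = √(1468004.73/10) = 383.145
Cutoffs: 702.455 ± 2.5·383.145 → [-255.4, 1660.3]
Outside: 1837 → excluded.
Retained (n=10): Σ = 5890, mean = 5890/10 = 589.000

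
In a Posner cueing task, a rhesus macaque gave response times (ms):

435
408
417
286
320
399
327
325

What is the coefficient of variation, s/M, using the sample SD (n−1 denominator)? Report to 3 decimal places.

n = 8, Σ = 2917, M = 364.6250
Σ(x−M)² = 21917.875; s = √(21917.875/7) = 55.9565
CV = 55.9565 / 364.6250 = 0.15346

0.153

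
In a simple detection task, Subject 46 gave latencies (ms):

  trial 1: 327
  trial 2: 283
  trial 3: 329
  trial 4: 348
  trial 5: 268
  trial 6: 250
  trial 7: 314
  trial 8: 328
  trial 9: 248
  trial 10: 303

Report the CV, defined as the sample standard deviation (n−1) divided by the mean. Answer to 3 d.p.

0.119

n = 10, Σ = 2998, M = 299.8000
Σ(x−M)² = 11379.600; s = √(11379.600/9) = 35.5584
CV = 35.5584 / 299.8000 = 0.11861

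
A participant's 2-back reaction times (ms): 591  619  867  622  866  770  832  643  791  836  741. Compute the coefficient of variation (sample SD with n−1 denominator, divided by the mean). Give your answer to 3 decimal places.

n = 11, Σ = 8178, M = 743.4545
Σ(x−M)² = 113230.727; s = √(113230.727/10) = 106.4099
CV = 106.4099 / 743.4545 = 0.14313

0.143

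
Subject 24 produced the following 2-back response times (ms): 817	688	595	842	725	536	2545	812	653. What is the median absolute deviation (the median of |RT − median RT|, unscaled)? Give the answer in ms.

Sorted: 536, 595, 653, 688, 725, 812, 817, 842, 2545 → median = 725
|x − 725|: 92, 37, 130, 117, 0, 189, 1820, 87, 72
Sorted deviations: 0, 37, 72, 87, 92, 117, 130, 189, 1820 → MAD = 92

92 ms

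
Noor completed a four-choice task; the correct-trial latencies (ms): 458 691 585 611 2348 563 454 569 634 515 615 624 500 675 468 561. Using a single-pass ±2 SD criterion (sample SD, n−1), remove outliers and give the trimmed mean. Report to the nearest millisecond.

568 ms

n = 16, ΣRT = 10871, M = 679.438
Σ(x−M)² = 3050727.94; s = √(3050727.94/15) = 450.979
Cutoffs: 679.438 ± 2·450.979 → [-222.5, 1581.4]
Outside: 2348 → excluded.
Retained (n=15): Σ = 8523, mean = 8523/15 = 568.200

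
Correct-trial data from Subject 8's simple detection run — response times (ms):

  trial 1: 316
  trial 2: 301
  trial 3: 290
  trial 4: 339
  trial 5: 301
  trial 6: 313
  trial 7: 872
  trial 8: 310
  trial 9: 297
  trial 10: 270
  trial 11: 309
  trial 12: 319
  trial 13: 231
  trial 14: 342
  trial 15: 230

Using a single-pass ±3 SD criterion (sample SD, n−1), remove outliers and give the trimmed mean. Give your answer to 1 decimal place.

n = 15, ΣRT = 5040, M = 336.000
Σ(x−M)² = 322668.00; s = √(322668.00/14) = 151.815
Cutoffs: 336.000 ± 3·151.815 → [-119.4, 791.4]
Outside: 872 → excluded.
Retained (n=14): Σ = 4168, mean = 4168/14 = 297.714

297.7 ms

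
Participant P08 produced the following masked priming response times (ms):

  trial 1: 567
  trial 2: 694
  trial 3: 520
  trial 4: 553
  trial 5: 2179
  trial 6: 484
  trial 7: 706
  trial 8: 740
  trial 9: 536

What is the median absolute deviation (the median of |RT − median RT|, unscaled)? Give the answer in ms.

83 ms

Sorted: 484, 520, 536, 553, 567, 694, 706, 740, 2179 → median = 567
|x − 567|: 0, 127, 47, 14, 1612, 83, 139, 173, 31
Sorted deviations: 0, 14, 31, 47, 83, 127, 139, 173, 1612 → MAD = 83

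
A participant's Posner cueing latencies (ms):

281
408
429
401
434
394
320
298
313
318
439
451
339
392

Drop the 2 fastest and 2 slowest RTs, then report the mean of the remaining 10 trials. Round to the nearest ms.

375 ms

Sorted: 281, 298, 313, 318, 320, 339, 392, 394, 401, 408, 429, 434, 439, 451
Drop lowest 2 (281, 298) and highest 2 (439, 451)
Remaining (n=10): Σ = 3748, mean = 3748/10 = 374.800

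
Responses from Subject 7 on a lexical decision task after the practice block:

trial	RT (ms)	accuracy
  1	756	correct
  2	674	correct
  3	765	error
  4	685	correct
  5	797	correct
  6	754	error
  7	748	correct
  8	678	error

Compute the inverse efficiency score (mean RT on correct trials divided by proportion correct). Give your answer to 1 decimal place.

1171.2 ms

Correct trials (n=5): 756, 674, 685, 797, 748
Mean correct RT = 3660/5 = 732.0000 ms
Proportion correct = 5/8
IES = 732.0000 / (5/8) = 1171.200 ms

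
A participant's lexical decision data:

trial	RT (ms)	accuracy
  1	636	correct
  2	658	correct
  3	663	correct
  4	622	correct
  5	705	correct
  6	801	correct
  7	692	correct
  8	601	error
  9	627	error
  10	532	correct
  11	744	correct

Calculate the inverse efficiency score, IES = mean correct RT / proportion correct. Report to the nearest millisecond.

822 ms

Correct trials (n=9): 636, 658, 663, 622, 705, 801, 692, 532, 744
Mean correct RT = 6053/9 = 672.5556 ms
Proportion correct = 9/11
IES = 672.5556 / (9/11) = 822.012 ms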